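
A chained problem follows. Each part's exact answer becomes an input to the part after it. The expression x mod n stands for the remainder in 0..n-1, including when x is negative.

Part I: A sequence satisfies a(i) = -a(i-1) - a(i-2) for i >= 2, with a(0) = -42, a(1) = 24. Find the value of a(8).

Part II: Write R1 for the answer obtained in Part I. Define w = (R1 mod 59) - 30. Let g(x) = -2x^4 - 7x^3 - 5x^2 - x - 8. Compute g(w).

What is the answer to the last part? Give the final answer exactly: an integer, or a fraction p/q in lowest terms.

Part I: a(2) = -1*(24) - 1*(-42) = 18; iterating: a(2)=18, a(3)=-42, a(4)=24, a(5)=18, a(6)=-42, a(7)=24, a(8)=18; answer 18
Part II: R1 = 18; w = -12; -2*(-12)^4 - 7*(-12)^3 - 5*(-12)^2 - 1*(-12)^1 - 8 = (-41472) + (12096) + (-720) + (12) + (-8) = -30092; answer -30092

-30092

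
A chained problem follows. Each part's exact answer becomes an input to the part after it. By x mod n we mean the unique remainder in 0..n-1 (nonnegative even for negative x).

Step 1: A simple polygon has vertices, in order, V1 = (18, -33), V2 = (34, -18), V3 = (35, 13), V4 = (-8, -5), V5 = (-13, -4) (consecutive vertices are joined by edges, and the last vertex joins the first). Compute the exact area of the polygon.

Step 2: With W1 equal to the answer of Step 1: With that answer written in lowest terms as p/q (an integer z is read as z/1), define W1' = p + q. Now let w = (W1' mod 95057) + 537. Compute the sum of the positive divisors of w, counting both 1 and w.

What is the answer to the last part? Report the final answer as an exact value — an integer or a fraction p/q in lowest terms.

4464

Step 1: cross terms: (18*-18 - 34*-33)=798, (34*13 - 35*-18)=1072, (35*-5 - -8*13)=-71, (-8*-4 - -13*-5)=-33, (-13*-33 - 18*-4)=501; twice the area = |2267| = 2267; area = 2267/2; answer 2267/2
Step 2: W1 = 2267/2; threaded value p + q = 2269; w = 2806; 2806 = 2 * 23 * 61; sigma = (1 + 2) * (1 + 23) * (1 + 61) = 3 * 24 * 62 = 4464; answer 4464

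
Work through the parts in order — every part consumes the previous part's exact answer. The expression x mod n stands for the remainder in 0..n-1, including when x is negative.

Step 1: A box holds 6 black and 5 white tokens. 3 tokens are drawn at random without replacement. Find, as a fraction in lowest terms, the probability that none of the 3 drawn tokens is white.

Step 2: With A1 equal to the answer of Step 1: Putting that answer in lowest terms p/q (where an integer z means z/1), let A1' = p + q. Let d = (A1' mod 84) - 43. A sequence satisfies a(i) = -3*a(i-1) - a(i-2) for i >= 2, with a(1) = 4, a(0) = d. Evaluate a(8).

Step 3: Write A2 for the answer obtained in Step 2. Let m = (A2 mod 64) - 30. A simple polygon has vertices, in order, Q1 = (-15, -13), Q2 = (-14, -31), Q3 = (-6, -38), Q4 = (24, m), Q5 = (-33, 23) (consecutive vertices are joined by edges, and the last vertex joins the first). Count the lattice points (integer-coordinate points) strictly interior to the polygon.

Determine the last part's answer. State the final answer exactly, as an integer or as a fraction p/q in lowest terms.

1581

Step 1: total draws C(11,3) = 165; favorable C(6,3) = 20; P = 4/33; answer 4/33
Step 2: A1 = 4/33; threaded value p + q = 37; d = -6; a(2) = -3*(4) - 1*(-6) = -6; iterating: a(2)=-6, a(3)=14, a(4)=-36, a(5)=94, a(6)=-246, a(7)=644, a(8)=-1686; answer -1686
Step 3: A2 = -1686; m = 12; cross terms: (-15*-31 - -14*-13)=283, (-14*-38 - -6*-31)=346, (-6*12 - 24*-38)=840, (24*23 - -33*12)=948, (-33*-13 - -15*23)=774; twice the area = |3191| = 3191; area = 3191/2; boundary points = 1 + 1 + 10 + 1 + 18 = 31; strictly interior points = area - boundary/2 + 1 = 1581; answer 1581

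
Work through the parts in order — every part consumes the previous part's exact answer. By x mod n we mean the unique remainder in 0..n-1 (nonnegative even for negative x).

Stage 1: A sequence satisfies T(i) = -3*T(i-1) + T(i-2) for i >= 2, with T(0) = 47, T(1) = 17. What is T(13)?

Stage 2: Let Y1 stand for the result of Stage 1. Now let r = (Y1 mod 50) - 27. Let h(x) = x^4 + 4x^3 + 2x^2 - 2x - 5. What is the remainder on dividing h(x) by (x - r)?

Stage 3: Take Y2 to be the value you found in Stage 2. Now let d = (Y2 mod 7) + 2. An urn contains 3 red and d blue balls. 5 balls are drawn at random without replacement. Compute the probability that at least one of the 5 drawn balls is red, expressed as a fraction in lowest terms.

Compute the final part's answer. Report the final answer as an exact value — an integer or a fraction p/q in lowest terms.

Stage 1: T(2) = -3*(17) + 1*(47) = -4; iterating: T(2)=-4, T(3)=29, T(4)=-91, T(5)=302, T(6)=-997, T(7)=3293, T(8)=-10876, T(9)=35921, T(10)=-118639, T(11)=391838, T(12)=-1294153, T(13)=4274297; answer 4274297
Stage 2: Y1 = 4274297; r = 20; remainder = value at the root: 1*(20)^4 + 4*(20)^3 + 2*(20)^2 - 2*(20)^1 - 5 = (160000) + (32000) + (800) + (-40) + (-5) = 192755; answer 192755
Stage 3: Y2 = 192755; d = 5; total draws C(8,5) = 56; complement C(5,5) = 1; favorable 56 - 1 = 55; P = 55/56; answer 55/56

55/56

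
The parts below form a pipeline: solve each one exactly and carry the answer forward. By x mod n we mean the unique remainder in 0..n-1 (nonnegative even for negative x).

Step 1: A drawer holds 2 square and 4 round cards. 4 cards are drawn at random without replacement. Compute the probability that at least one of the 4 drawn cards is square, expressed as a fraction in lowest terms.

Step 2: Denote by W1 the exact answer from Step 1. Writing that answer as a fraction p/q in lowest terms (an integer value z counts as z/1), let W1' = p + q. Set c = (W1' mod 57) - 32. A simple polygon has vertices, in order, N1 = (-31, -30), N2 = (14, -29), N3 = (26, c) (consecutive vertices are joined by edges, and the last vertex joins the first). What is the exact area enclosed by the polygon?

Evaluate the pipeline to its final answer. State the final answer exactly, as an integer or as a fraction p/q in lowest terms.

Step 1: total draws C(6,4) = 15; complement C(4,4) = 1; favorable 15 - 1 = 14; P = 14/15; answer 14/15
Step 2: W1 = 14/15; threaded value p + q = 29; c = -3; cross terms: (-31*-29 - 14*-30)=1319, (14*-3 - 26*-29)=712, (26*-30 - -31*-3)=-873; twice the area = |1158| = 1158; area = 579; answer 579

579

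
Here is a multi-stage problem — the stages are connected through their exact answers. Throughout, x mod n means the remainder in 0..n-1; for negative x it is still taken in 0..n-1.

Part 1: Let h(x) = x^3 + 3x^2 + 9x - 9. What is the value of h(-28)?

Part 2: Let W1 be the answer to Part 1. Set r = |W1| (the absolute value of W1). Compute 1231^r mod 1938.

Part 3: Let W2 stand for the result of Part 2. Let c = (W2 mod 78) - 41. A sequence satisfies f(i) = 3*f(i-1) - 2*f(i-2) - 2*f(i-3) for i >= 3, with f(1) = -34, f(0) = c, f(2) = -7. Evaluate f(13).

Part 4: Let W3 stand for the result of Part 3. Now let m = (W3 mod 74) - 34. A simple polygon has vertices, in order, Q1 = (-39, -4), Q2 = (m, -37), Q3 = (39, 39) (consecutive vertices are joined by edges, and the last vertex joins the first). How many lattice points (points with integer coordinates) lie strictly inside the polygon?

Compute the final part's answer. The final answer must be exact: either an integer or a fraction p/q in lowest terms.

2059

Part 1: 1*(-28)^3 + 3*(-28)^2 + 9*(-28)^1 - 9 = (-21952) + (2352) + (-252) + (-9) = -19861; answer -19861
Part 2: W1 = -19861; r = 19861; squarings mod 1938: 1231^1=1231, 1231^2=1783, 1231^4=769, 1231^8=271, 1231^16=1735, 1231^32=511, 1231^64=1429, 1231^128=1327, 1231^256=1225, 1231^512=613, 1231^1024=1735, 1231^2048=511, 1231^4096=1429, 1231^8192=1327, 1231^16384=1225; 1231^19861 = 1231^1 * 1231^4 * 1231^16 * 1231^128 * 1231^256 * 1231^1024 * 1231^2048 * 1231^16384 = 1609 (mod 1938); answer 1609
Part 3: W2 = 1609; c = 8; f(3) = 3*(-7) - 2*(-34) - 2*(8) = 31; iterating: f(3)=31, f(4)=175, f(5)=477, f(6)=1019, f(7)=1753, f(8)=2267, f(9)=1257, f(10)=-4269, f(11)=-19855, f(12)=-53541, f(13)=-112375; answer -112375
Part 4: W3 = -112375; m = -3; cross terms: (-39*-37 - -3*-4)=1431, (-3*39 - 39*-37)=1326, (39*-4 - -39*39)=1365; twice the area = |4122| = 4122; area = 2061; boundary points = 3 + 2 + 1 = 6; strictly interior points = area - boundary/2 + 1 = 2059; answer 2059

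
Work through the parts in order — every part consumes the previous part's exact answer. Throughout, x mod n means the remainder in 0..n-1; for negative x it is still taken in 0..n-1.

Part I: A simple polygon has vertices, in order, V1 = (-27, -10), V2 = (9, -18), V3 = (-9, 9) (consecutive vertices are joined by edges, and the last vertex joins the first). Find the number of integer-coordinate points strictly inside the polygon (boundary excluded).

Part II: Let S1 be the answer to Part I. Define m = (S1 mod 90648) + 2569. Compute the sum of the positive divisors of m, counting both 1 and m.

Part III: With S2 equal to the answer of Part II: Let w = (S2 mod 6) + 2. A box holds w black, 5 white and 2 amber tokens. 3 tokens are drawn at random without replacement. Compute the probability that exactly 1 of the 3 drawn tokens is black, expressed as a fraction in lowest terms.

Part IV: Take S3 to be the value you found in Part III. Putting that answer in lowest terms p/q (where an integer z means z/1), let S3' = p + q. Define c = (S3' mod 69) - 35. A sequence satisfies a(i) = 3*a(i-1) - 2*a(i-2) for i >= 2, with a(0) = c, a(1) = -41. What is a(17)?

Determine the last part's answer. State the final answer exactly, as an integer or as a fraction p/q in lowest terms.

Part I: cross terms: (-27*-18 - 9*-10)=576, (9*9 - -9*-18)=-81, (-9*-10 - -27*9)=333; twice the area = |828| = 828; area = 414; boundary points = 4 + 9 + 1 = 14; strictly interior points = area - boundary/2 + 1 = 408; answer 408
Part II: S1 = 408; m = 2977; 2977 = 13 * 229; sigma = (1 + 13) * (1 + 229) = 14 * 230 = 3220; answer 3220
Part III: S2 = 3220; w = 6; total draws C(13,3) = 286; favorable C(6,1)*C(7,2) = 126; P = 63/143; answer 63/143
Part IV: S3 = 63/143; threaded value p + q = 206; c = 33; a(2) = 3*(-41) - 2*(33) = -189; iterating: a(2)=-189, a(3)=-485, a(4)=-1077, a(5)=-2261, a(6)=-4629, a(7)=-9365, a(8)=-18837, a(9)=-37781, a(10)=-75669, a(11)=-151445, a(12)=-302997, a(13)=-606101, a(14)=-1212309, a(15)=-2424725, a(16)=-4849557, a(17)=-9699221; answer -9699221

-9699221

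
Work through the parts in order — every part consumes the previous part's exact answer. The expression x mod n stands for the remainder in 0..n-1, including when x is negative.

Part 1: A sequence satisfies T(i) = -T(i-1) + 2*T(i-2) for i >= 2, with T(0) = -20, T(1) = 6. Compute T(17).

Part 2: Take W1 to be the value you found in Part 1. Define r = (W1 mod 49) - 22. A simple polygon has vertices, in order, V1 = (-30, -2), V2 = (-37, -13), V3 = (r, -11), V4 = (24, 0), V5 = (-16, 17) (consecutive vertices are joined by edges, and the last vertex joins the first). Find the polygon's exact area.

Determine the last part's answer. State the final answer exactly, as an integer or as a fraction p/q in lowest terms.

Part 1: T(2) = -1*(6) + 2*(-20) = -46; iterating: T(2)=-46, T(3)=58, T(4)=-150, T(5)=266, T(6)=-566, T(7)=1098, T(8)=-2230, T(9)=4426, T(10)=-8886, T(11)=17738, T(12)=-35510, T(13)=70986, T(14)=-142006, T(15)=283978, T(16)=-567990, T(17)=1135946; answer 1135946
Part 2: W1 = 1135946; r = 6; cross terms: (-30*-13 - -37*-2)=316, (-37*-11 - 6*-13)=485, (6*0 - 24*-11)=264, (24*17 - -16*0)=408, (-16*-2 - -30*17)=542; twice the area = |2015| = 2015; area = 2015/2; answer 2015/2

2015/2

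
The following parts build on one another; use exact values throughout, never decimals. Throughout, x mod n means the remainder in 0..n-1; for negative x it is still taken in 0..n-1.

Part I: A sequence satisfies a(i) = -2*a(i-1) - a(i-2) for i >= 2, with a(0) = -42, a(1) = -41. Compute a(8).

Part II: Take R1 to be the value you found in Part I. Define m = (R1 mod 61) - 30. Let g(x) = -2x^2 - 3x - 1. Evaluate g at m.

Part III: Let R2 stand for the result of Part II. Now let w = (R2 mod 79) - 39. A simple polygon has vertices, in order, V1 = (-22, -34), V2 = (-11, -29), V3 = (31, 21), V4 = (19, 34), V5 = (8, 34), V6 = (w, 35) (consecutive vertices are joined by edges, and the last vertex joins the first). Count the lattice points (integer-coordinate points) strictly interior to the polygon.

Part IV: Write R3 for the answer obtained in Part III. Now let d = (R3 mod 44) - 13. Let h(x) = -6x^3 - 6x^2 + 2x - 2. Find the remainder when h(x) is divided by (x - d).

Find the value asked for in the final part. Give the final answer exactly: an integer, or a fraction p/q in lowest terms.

Part I: a(2) = -2*(-41) - 1*(-42) = 124; iterating: a(2)=124, a(3)=-207, a(4)=290, a(5)=-373, a(6)=456, a(7)=-539, a(8)=622; answer 622
Part II: R1 = 622; m = -18; -2*(-18)^2 - 3*(-18)^1 - 1 = (-648) + (54) + (-1) = -595; answer -595
Part III: R2 = -595; w = -2; cross terms: (-22*-29 - -11*-34)=264, (-11*21 - 31*-29)=668, (31*34 - 19*21)=655, (19*34 - 8*34)=374, (8*35 - -2*34)=348, (-2*-34 - -22*35)=838; twice the area = |3147| = 3147; area = 3147/2; boundary points = 1 + 2 + 1 + 11 + 1 + 1 = 17; strictly interior points = area - boundary/2 + 1 = 1566; answer 1566
Part IV: R3 = 1566; d = 13; remainder = value at the root: -6*(13)^3 - 6*(13)^2 + 2*(13)^1 - 2 = (-13182) + (-1014) + (26) + (-2) = -14172; answer -14172

-14172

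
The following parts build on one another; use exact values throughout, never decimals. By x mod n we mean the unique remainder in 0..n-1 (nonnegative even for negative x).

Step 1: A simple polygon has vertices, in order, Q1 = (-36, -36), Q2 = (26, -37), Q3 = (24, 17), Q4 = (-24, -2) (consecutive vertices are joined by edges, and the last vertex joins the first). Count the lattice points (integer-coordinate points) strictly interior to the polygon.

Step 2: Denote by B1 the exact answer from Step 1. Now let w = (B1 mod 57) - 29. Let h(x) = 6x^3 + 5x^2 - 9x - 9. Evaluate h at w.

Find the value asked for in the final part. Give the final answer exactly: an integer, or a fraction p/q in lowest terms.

2231

Step 1: cross terms: (-36*-37 - 26*-36)=2268, (26*17 - 24*-37)=1330, (24*-2 - -24*17)=360, (-24*-36 - -36*-2)=792; twice the area = |4750| = 4750; area = 2375; boundary points = 1 + 2 + 1 + 2 = 6; strictly interior points = area - boundary/2 + 1 = 2373; answer 2373
Step 2: B1 = 2373; w = 7; 6*(7)^3 + 5*(7)^2 - 9*(7)^1 - 9 = (2058) + (245) + (-63) + (-9) = 2231; answer 2231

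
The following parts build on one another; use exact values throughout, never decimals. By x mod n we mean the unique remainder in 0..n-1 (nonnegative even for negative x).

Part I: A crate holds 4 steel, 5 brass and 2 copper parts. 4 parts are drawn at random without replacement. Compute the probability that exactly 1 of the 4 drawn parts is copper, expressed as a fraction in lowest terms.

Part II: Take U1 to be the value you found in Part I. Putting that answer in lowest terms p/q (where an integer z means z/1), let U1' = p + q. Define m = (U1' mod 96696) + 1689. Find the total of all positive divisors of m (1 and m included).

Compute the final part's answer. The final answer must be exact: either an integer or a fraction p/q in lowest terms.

Part I: total draws C(11,4) = 330; favorable C(2,1)*C(9,3) = 168; P = 28/55; answer 28/55
Part II: U1 = 28/55; threaded value p + q = 83; m = 1772; 1772 = 2^2 * 443; sigma = (1 + 2 + 4) * (1 + 443) = 7 * 444 = 3108; answer 3108

3108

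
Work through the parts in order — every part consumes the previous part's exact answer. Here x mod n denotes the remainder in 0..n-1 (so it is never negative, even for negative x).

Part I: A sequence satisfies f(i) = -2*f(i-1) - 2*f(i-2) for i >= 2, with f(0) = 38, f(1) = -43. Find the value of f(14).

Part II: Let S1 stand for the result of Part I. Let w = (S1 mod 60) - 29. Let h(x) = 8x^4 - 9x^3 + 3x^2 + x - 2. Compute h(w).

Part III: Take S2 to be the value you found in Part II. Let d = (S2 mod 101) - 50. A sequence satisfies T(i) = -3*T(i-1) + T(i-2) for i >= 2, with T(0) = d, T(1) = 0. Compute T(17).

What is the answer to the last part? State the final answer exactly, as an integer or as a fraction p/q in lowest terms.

-2502107685

Part I: f(2) = -2*(-43) - 2*(38) = 10; iterating: f(2)=10, f(3)=66, f(4)=-152, f(5)=172, f(6)=-40, f(7)=-264, f(8)=608, f(9)=-688, f(10)=160, f(11)=1056, f(12)=-2432, f(13)=2752, f(14)=-640; answer -640
Part II: S1 = -640; w = -9; 8*(-9)^4 - 9*(-9)^3 + 3*(-9)^2 + 1*(-9)^1 - 2 = (52488) + (6561) + (243) + (-9) + (-2) = 59281; answer 59281
Part III: S2 = 59281; d = 45; T(2) = -3*(0) + 1*(45) = 45; iterating: T(2)=45, T(3)=-135, T(4)=450, T(5)=-1485, T(6)=4905, T(7)=-16200, T(8)=53505, T(9)=-176715, T(10)=583650, T(11)=-1927665, T(12)=6366645, T(13)=-21027600, T(14)=69449445, T(15)=-229375935, T(16)=757577250, T(17)=-2502107685; answer -2502107685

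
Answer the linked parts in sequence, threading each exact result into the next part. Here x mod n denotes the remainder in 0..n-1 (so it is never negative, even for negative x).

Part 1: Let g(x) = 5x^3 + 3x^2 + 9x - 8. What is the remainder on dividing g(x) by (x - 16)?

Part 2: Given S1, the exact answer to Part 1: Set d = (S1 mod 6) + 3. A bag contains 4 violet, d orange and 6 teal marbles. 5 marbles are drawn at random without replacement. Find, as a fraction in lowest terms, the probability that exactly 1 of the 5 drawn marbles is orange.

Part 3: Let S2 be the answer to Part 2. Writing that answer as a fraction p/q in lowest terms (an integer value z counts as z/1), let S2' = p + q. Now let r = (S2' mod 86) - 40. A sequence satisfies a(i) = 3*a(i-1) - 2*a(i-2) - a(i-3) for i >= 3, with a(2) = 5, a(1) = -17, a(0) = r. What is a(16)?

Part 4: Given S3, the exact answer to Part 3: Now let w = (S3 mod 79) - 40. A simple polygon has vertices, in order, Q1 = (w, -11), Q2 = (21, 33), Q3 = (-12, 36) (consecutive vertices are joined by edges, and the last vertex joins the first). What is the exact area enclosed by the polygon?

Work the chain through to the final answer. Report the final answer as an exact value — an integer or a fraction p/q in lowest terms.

1467/2

Part 1: remainder = value at the root: 5*(16)^3 + 3*(16)^2 + 9*(16)^1 - 8 = (20480) + (768) + (144) + (-8) = 21384; answer 21384
Part 2: S1 = 21384; d = 3; total draws C(13,5) = 1287; favorable C(3,1)*C(10,4) = 630; P = 70/143; answer 70/143
Part 3: S2 = 70/143; threaded value p + q = 213; r = 1; a(3) = 3*(5) - 2*(-17) - 1*(1) = 48; iterating: a(3)=48, a(4)=151, a(5)=352, a(6)=706, a(7)=1263, a(8)=2025, a(9)=2843, a(10)=3216, a(11)=1937, a(12)=-3464, a(13)=-17482, a(14)=-47455, a(15)=-103937, a(16)=-199419; answer -199419
Part 4: S3 = -199419; w = 16; cross terms: (16*33 - 21*-11)=759, (21*36 - -12*33)=1152, (-12*-11 - 16*36)=-444; twice the area = |1467| = 1467; area = 1467/2; answer 1467/2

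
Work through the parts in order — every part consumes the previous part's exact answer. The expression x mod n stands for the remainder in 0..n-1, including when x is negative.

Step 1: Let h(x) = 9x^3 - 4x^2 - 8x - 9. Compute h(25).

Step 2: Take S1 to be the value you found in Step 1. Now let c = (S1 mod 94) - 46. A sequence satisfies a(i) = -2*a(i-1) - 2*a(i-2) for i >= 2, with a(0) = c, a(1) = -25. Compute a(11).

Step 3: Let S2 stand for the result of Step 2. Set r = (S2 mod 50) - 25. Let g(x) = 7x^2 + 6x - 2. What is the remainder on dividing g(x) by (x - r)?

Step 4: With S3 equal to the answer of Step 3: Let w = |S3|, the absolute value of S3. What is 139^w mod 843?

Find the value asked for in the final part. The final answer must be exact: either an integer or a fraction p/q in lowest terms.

655

Step 1: 9*(25)^3 - 4*(25)^2 - 8*(25)^1 - 9 = (140625) + (-2500) + (-200) + (-9) = 137916; answer 137916
Step 2: S1 = 137916; c = -28; a(2) = -2*(-25) - 2*(-28) = 106; iterating: a(2)=106, a(3)=-162, a(4)=112, a(5)=100, a(6)=-424, a(7)=648, a(8)=-448, a(9)=-400, a(10)=1696, a(11)=-2592; answer -2592
Step 3: S2 = -2592; r = -17; remainder = value at the root: 7*(-17)^2 + 6*(-17)^1 - 2 = (2023) + (-102) + (-2) = 1919; answer 1919
Step 4: S3 = 1919; w = 1919; squarings mod 843: 139^1=139, 139^2=775, 139^4=409, 139^8=367, 139^16=652, 139^32=232, 139^64=715, 139^128=367, 139^256=652, 139^512=232, 139^1024=715; 139^1919 = 139^1 * 139^2 * 139^4 * 139^8 * 139^16 * 139^32 * 139^64 * 139^256 * 139^512 * 139^1024 = 655 (mod 843); answer 655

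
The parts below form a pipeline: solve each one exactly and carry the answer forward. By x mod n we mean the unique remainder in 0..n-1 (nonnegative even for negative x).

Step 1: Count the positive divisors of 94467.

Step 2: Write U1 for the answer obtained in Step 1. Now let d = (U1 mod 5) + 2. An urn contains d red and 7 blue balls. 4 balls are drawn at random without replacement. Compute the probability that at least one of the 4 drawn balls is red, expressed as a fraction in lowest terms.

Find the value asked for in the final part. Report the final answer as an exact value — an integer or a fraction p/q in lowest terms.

Step 1: 94467 = 3 * 31489; number of divisors = (1+1) * (1+1) = 4; answer 4
Step 2: U1 = 4; d = 6; total draws C(13,4) = 715; complement C(7,4) = 35; favorable 715 - 35 = 680; P = 136/143; answer 136/143

136/143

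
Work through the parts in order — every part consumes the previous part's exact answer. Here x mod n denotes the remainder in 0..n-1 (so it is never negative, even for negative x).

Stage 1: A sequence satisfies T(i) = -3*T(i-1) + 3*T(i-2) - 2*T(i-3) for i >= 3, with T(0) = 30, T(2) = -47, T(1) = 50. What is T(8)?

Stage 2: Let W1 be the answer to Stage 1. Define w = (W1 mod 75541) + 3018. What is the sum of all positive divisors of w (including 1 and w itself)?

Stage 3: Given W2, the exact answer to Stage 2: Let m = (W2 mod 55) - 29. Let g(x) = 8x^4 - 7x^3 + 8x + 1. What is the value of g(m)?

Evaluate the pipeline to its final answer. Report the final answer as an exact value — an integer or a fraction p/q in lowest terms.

Stage 1: T(3) = -3*(-47) + 3*(50) - 2*(30) = 231; iterating: T(3)=231, T(4)=-934, T(5)=3589, T(6)=-14031, T(7)=54728, T(8)=-213455; answer -213455
Stage 2: W1 = -213455; w = 16186; 16186 = 2 * 8093; sigma = (1 + 2) * (1 + 8093) = 3 * 8094 = 24282; answer 24282
Stage 3: W2 = 24282; m = -2; 8*(-2)^4 - 7*(-2)^3 + 8*(-2)^1 + 1 = (128) + (56) + (-16) + (1) = 169; answer 169

169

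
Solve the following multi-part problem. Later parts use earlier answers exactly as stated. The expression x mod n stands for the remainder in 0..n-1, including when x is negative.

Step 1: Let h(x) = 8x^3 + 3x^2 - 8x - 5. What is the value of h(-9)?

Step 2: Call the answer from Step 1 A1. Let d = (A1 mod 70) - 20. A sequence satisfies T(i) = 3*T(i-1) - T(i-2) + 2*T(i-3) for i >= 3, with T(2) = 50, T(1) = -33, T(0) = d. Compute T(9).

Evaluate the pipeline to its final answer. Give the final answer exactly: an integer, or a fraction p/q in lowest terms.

Step 1: 8*(-9)^3 + 3*(-9)^2 - 8*(-9)^1 - 5 = (-5832) + (243) + (72) + (-5) = -5522; answer -5522
Step 2: A1 = -5522; d = -12; T(3) = 3*(50) - 1*(-33) + 2*(-12) = 159; iterating: T(3)=159, T(4)=361, T(5)=1024, T(6)=3029, T(7)=8785, T(8)=25374, T(9)=73395; answer 73395

73395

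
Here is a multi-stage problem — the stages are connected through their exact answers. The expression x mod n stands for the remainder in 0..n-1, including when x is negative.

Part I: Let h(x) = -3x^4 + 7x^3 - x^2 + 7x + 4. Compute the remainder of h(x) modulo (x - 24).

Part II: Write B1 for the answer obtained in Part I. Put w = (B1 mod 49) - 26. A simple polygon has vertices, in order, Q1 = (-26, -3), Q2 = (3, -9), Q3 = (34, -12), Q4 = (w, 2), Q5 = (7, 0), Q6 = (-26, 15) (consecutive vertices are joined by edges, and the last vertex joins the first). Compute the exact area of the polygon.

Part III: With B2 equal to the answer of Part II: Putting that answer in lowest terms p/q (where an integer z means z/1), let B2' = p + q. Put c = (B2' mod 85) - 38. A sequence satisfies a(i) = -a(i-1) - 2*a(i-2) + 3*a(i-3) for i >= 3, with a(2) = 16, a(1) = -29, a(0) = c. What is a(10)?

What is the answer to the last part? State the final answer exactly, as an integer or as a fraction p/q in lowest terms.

-9194

Part I: remainder = value at the root: -3*(24)^4 + 7*(24)^3 - 1*(24)^2 + 7*(24)^1 + 4 = (-995328) + (96768) + (-576) + (168) + (4) = -898964; answer -898964
Part II: B1 = -898964; w = 13; cross terms: (-26*-9 - 3*-3)=243, (3*-12 - 34*-9)=270, (34*2 - 13*-12)=224, (13*0 - 7*2)=-14, (7*15 - -26*0)=105, (-26*-3 - -26*15)=468; twice the area = |1296| = 1296; area = 648; answer 648
Part III: B2 = 648; threaded value p + q = 649; c = 16; a(3) = -1*(16) - 2*(-29) + 3*(16) = 90; iterating: a(3)=90, a(4)=-209, a(5)=77, a(6)=611, a(7)=-1392, a(8)=401, a(9)=4216, a(10)=-9194; answer -9194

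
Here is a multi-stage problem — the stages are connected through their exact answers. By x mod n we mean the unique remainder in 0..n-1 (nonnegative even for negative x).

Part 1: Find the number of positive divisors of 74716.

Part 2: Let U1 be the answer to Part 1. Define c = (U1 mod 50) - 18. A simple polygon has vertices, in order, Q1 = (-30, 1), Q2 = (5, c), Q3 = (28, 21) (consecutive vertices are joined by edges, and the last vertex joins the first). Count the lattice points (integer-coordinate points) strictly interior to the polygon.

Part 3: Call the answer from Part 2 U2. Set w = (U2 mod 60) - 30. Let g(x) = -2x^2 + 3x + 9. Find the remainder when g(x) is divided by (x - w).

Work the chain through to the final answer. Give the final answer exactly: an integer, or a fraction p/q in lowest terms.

-1215

Part 1: 74716 = 2^2 * 18679; number of divisors = (2+1) * (1+1) = 6; answer 6
Part 2: U1 = 6; c = -12; cross terms: (-30*-12 - 5*1)=355, (5*21 - 28*-12)=441, (28*1 - -30*21)=658; twice the area = |1454| = 1454; area = 727; boundary points = 1 + 1 + 2 = 4; strictly interior points = area - boundary/2 + 1 = 726; answer 726
Part 3: U2 = 726; w = -24; remainder = value at the root: -2*(-24)^2 + 3*(-24)^1 + 9 = (-1152) + (-72) + (9) = -1215; answer -1215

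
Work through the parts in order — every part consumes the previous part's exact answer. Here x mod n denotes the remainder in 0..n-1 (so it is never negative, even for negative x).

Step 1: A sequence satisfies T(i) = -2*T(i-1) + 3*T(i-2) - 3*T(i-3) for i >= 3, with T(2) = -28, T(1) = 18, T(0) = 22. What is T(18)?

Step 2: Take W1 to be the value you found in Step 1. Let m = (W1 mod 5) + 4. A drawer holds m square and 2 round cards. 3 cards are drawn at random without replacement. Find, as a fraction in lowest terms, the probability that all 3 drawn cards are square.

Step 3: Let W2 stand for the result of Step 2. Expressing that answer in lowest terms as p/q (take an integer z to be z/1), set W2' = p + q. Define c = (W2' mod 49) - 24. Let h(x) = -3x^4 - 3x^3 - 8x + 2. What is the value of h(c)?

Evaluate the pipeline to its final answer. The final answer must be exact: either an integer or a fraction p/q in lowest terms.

Step 1: T(3) = -2*(-28) + 3*(18) - 3*(22) = 44; iterating: T(3)=44, T(4)=-226, T(5)=668, T(6)=-2146, T(7)=6974, T(8)=-22390, T(9)=72140, T(10)=-232372, T(11)=748334, T(12)=-2410204, T(13)=7762526, T(14)=-25000666, T(15)=80519522, T(16)=-259328620, T(17)=835217804, T(18)=-2689980034; answer -2689980034
Step 2: W1 = -2689980034; m = 5; total draws C(7,3) = 35; favorable C(5,3) = 10; P = 2/7; answer 2/7
Step 3: W2 = 2/7; threaded value p + q = 9; c = -15; -3*(-15)^4 - 3*(-15)^3 - 8*(-15)^1 + 2 = (-151875) + (10125) + (120) + (2) = -141628; answer -141628

-141628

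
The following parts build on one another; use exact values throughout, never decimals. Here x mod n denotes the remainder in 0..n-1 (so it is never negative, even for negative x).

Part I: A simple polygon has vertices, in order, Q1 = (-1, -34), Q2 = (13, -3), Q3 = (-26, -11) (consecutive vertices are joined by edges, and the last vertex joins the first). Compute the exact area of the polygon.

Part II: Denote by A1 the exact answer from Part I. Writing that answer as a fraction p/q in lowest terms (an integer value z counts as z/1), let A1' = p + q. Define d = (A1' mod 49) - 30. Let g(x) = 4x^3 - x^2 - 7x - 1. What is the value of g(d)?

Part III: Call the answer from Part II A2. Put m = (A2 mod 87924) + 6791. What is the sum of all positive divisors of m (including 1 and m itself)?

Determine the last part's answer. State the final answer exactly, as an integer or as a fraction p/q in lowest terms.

208152

Part I: cross terms: (-1*-3 - 13*-34)=445, (13*-11 - -26*-3)=-221, (-26*-34 - -1*-11)=873; twice the area = |1097| = 1097; area = 1097/2; answer 1097/2
Part II: A1 = 1097/2; threaded value p + q = 1099; d = -9; 4*(-9)^3 - 1*(-9)^2 - 7*(-9)^1 - 1 = (-2916) + (-81) + (63) + (-1) = -2935; answer -2935
Part III: A2 = -2935; m = 91780; 91780 = 2^2 * 5 * 13 * 353; sigma = (1 + 2 + 4) * (1 + 5) * (1 + 13) * (1 + 353) = 7 * 6 * 14 * 354 = 208152; answer 208152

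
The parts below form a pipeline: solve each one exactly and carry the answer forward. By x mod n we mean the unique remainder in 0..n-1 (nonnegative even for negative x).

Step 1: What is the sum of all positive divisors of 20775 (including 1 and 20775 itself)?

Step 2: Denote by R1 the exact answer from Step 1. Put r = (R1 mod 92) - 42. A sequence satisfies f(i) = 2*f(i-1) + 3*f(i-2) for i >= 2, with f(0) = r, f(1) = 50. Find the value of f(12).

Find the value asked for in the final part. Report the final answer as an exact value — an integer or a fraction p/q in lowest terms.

9565942

Step 1: 20775 = 3 * 5^2 * 277; sigma = (1 + 3) * (1 + 5 + 25) * (1 + 277) = 4 * 31 * 278 = 34472; answer 34472
Step 2: R1 = 34472; r = 22; f(2) = 2*(50) + 3*(22) = 166; iterating: f(2)=166, f(3)=482, f(4)=1462, f(5)=4370, f(6)=13126, f(7)=39362, f(8)=118102, f(9)=354290, f(10)=1062886, f(11)=3188642, f(12)=9565942; answer 9565942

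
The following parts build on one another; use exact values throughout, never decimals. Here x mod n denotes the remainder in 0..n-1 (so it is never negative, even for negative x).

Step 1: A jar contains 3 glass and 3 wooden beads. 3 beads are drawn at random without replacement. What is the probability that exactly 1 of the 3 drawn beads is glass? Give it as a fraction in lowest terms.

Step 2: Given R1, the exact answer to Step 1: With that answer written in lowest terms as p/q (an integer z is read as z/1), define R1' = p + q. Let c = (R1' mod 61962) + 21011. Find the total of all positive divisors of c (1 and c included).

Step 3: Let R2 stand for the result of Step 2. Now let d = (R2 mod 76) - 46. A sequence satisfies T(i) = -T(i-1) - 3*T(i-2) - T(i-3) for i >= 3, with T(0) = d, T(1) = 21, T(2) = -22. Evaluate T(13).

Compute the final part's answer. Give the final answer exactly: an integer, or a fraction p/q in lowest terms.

Step 1: total draws C(6,3) = 20; favorable C(3,1)*C(3,2) = 9; P = 9/20; answer 9/20
Step 2: R1 = 9/20; threaded value p + q = 29; c = 21040; 21040 = 2^4 * 5 * 263; sigma = (1 + 2 + 4 + 8 + 16) * (1 + 5) * (1 + 263) = 31 * 6 * 264 = 49104; answer 49104
Step 3: R2 = 49104; d = -38; T(3) = -1*(-22) - 3*(21) - 1*(-38) = -3; iterating: T(3)=-3, T(4)=48, T(5)=-17, T(6)=-124, T(7)=127, T(8)=262, T(9)=-519, T(10)=-394, T(11)=1689, T(12)=12, T(13)=-4685; answer -4685

-4685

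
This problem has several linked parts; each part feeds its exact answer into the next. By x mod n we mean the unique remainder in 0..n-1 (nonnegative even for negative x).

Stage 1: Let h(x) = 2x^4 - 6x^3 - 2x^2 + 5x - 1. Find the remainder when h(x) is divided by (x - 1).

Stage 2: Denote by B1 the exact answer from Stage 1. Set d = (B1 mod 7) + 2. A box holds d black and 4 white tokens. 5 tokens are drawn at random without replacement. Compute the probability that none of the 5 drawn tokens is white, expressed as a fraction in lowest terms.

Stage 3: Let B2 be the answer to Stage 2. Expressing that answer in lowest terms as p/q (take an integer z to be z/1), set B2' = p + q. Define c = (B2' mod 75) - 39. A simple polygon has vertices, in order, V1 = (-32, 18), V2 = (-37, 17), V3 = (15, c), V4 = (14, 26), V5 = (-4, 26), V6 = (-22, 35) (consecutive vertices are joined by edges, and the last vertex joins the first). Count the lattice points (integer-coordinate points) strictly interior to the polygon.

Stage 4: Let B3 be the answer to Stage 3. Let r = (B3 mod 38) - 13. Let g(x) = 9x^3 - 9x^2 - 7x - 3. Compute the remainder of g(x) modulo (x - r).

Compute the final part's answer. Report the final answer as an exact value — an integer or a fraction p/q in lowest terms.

-7230

Stage 1: remainder = value at the root: 2*(1)^4 - 6*(1)^3 - 2*(1)^2 + 5*(1)^1 - 1 = (2) + (-6) + (-2) + (5) + (-1) = -2; answer -2
Stage 2: B1 = -2; d = 7; total draws C(11,5) = 462; favorable C(7,5) = 21; P = 1/22; answer 1/22
Stage 3: B2 = 1/22; threaded value p + q = 23; c = -16; cross terms: (-32*17 - -37*18)=122, (-37*-16 - 15*17)=337, (15*26 - 14*-16)=614, (14*26 - -4*26)=468, (-4*35 - -22*26)=432, (-22*18 - -32*35)=724; twice the area = |2697| = 2697; area = 2697/2; boundary points = 1 + 1 + 1 + 18 + 9 + 1 = 31; strictly interior points = area - boundary/2 + 1 = 1334; answer 1334
Stage 4: B3 = 1334; r = -9; remainder = value at the root: 9*(-9)^3 - 9*(-9)^2 - 7*(-9)^1 - 3 = (-6561) + (-729) + (63) + (-3) = -7230; answer -7230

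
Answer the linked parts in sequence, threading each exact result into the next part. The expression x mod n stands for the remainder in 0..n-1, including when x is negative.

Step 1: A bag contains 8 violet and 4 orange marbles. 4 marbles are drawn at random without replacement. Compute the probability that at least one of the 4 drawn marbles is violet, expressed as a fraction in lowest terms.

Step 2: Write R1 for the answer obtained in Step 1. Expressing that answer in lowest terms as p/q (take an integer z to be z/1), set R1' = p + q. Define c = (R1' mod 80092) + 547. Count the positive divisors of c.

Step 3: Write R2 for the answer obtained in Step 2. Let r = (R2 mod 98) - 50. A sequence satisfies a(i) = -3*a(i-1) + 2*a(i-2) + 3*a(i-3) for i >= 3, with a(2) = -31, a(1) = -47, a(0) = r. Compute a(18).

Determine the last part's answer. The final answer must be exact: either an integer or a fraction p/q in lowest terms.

2592479582

Step 1: total draws C(12,4) = 495; complement C(4,4) = 1; favorable 495 - 1 = 494; P = 494/495; answer 494/495
Step 2: R1 = 494/495; threaded value p + q = 989; c = 1536; 1536 = 2^9 * 3; number of divisors = (9+1) * (1+1) = 20; answer 20
Step 3: R2 = 20; r = -30; a(3) = -3*(-31) + 2*(-47) + 3*(-30) = -91; iterating: a(3)=-91, a(4)=70, a(5)=-485, a(6)=1322, a(7)=-4726, a(8)=15367, a(9)=-51587, a(10)=171317, a(11)=-571024, a(12)=1900945, a(13)=-6330932, a(14)=21081614, a(15)=-70203871, a(16)=233782045, a(17)=-778509035, a(18)=2592479582; answer 2592479582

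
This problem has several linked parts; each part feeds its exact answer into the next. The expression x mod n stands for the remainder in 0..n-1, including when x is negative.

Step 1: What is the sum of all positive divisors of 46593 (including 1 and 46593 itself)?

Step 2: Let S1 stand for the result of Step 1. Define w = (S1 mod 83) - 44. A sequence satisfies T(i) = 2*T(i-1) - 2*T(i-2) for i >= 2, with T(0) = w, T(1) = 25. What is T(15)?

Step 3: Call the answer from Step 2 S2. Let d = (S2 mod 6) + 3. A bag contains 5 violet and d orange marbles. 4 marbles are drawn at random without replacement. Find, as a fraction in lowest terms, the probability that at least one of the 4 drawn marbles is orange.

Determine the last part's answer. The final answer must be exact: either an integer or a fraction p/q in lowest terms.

Step 1: 46593 = 3^2 * 31 * 167; sigma = (1 + 3 + 9) * (1 + 31) * (1 + 167) = 13 * 32 * 168 = 69888; answer 69888
Step 2: S1 = 69888; w = -42; T(2) = 2*(25) - 2*(-42) = 134; iterating: T(2)=134, T(3)=218, T(4)=168, T(5)=-100, T(6)=-536, T(7)=-872, T(8)=-672, T(9)=400, T(10)=2144, T(11)=3488, T(12)=2688, T(13)=-1600, T(14)=-8576, T(15)=-13952; answer -13952
Step 3: S2 = -13952; d = 7; total draws C(12,4) = 495; complement C(5,4) = 5; favorable 495 - 5 = 490; P = 98/99; answer 98/99

98/99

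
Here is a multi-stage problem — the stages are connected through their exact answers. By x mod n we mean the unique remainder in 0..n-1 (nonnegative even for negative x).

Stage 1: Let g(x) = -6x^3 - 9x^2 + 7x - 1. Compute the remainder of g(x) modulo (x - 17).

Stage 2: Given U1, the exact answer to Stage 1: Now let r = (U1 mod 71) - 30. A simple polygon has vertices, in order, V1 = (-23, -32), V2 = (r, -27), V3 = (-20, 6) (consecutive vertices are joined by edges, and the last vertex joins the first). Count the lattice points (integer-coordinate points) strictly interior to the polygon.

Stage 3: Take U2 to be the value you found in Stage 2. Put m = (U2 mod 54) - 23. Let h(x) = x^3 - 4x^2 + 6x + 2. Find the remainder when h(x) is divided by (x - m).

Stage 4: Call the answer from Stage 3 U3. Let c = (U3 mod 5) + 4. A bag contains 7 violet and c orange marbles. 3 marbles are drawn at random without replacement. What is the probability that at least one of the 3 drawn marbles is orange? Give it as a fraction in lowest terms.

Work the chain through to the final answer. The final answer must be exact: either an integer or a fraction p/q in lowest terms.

Stage 1: remainder = value at the root: -6*(17)^3 - 9*(17)^2 + 7*(17)^1 - 1 = (-29478) + (-2601) + (119) + (-1) = -31961; answer -31961
Stage 2: U1 = -31961; r = 30; cross terms: (-23*-27 - 30*-32)=1581, (30*6 - -20*-27)=-360, (-20*-32 - -23*6)=778; twice the area = |1999| = 1999; area = 1999/2; boundary points = 1 + 1 + 1 = 3; strictly interior points = area - boundary/2 + 1 = 999; answer 999
Stage 3: U2 = 999; m = 4; remainder = value at the root: 1*(4)^3 - 4*(4)^2 + 6*(4)^1 + 2 = (64) + (-64) + (24) + (2) = 26; answer 26
Stage 4: U3 = 26; c = 5; total draws C(12,3) = 220; complement C(7,3) = 35; favorable 220 - 35 = 185; P = 37/44; answer 37/44

37/44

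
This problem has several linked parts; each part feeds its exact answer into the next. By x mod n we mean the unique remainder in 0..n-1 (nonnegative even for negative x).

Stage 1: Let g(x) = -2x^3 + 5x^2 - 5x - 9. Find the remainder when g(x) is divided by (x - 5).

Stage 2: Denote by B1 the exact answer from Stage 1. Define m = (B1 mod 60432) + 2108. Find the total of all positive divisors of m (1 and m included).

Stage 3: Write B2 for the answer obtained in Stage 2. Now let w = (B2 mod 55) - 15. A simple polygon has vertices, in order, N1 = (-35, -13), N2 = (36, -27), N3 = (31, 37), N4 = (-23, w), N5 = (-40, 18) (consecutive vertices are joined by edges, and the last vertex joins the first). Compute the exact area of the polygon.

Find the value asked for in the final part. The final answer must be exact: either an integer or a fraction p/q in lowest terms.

Stage 1: remainder = value at the root: -2*(5)^3 + 5*(5)^2 - 5*(5)^1 - 9 = (-250) + (125) + (-25) + (-9) = -159; answer -159
Stage 2: B1 = -159; m = 62381; 62381 = 11 * 53 * 107; sigma = (1 + 11) * (1 + 53) * (1 + 107) = 12 * 54 * 108 = 69984; answer 69984
Stage 3: B2 = 69984; w = 9; cross terms: (-35*-27 - 36*-13)=1413, (36*37 - 31*-27)=2169, (31*9 - -23*37)=1130, (-23*18 - -40*9)=-54, (-40*-13 - -35*18)=1150; twice the area = |5808| = 5808; area = 2904; answer 2904

2904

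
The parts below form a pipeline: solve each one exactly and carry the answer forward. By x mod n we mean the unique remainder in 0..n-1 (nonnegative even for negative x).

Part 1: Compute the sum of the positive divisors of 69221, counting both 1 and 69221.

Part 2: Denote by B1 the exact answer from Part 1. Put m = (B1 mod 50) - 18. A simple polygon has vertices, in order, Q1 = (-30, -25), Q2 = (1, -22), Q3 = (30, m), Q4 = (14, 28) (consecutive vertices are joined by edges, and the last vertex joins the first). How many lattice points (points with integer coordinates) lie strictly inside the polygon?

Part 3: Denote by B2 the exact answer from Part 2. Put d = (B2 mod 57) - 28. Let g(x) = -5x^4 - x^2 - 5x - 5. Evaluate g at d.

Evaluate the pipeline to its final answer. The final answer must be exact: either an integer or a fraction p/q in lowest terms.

Part 1: 69221 is prime, so its only divisors are 1 and 69221; sigma = 1 + 69221 = 69222; answer 69222
Part 2: B1 = 69222; m = 4; cross terms: (-30*-22 - 1*-25)=685, (1*4 - 30*-22)=664, (30*28 - 14*4)=784, (14*-25 - -30*28)=490; twice the area = |2623| = 2623; area = 2623/2; boundary points = 1 + 1 + 8 + 1 = 11; strictly interior points = area - boundary/2 + 1 = 1307; answer 1307
Part 3: B2 = 1307; d = 25; -5*(25)^4 - 1*(25)^2 - 5*(25)^1 - 5 = (-1953125) + (-625) + (-125) + (-5) = -1953880; answer -1953880

-1953880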